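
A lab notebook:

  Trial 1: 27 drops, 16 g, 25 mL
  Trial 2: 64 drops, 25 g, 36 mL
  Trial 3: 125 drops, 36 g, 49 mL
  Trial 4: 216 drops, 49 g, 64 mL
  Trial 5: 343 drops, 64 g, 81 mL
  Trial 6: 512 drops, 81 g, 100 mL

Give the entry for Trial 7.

Drops: perfect cubes: 3³, 4³, 5³, …; 27, 64, 125, 216, 343, 512 → 729.
G goes 16, 25, 36, 49, 64, 81 → 100 (perfect squares: 4², 5², 6², …).
ML — perfect squares: 5², 6², 7², …: 25, 36, 49, 64, 81, 100 → 121.
Combining the parts gives 729 drops, 100 g, 121 mL.

729 drops, 100 g, 121 mL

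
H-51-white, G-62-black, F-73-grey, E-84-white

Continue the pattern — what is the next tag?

D-95-black

Letter — letters move back 1 place in the alphabet: H, G, F, E → D.
Second component: 51, 62, 73, 84 → 95 (+11 each step).
Shade: repeats white → black → grey; white, black, grey, white → black.
Combining the parts gives D-95-black.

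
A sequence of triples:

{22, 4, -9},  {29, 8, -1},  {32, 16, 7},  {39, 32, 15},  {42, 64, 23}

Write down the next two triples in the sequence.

For the first coordinate, alternating steps +7, +3, +7, +3, …: 22, 29, 32, 39, 42 → 49 → 52.
For the second coordinate, ×2 each step: 4, 8, 16, 32, 64 → 128 → 256.
Third coordinate — +8 each step: -9, -1, 7, 15, 23 → 31 → 39.
Putting the parts together: {49, 128, 31} and then {52, 256, 39}.

{49, 128, 31}, {52, 256, 39}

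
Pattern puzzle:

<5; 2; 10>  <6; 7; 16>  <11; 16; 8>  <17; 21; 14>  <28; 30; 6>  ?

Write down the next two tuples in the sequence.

<45; 35; 12>, <73; 44; 4>

First slot: each term is the sum of the two before it, so 5, 6, 11, 17, 28 → 45 → 73.
Second slot: alternating steps +5, +9, +5, +9, …; 2, 7, 16, 21, 30 → 35 → 44.
Third slot: alternating steps +6, −8, +6, −8, …, so 10, 16, 8, 14, 6 → 12 → 4.
Putting the parts together: <45; 35; 12> and then <73; 44; 4>.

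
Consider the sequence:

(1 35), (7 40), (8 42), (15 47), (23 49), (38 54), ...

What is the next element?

(61 56)

First coordinate: 1, 7, 8, 15, 23, 38 → 61 (each term is the sum of the two before it).
Second coordinate goes 35, 40, 42, 47, 49, 54 → 56 (alternating steps +5, +2, +5, +2, …).
Putting it together: (61 56).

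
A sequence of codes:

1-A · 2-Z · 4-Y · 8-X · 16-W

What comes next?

32-V

First component — ×2 each step: 1, 2, 4, 8, 16 → 32.
Letter goes A, Z, Y, X, W → V (letters move back 1 place in the alphabet, wrapping A→Z).
Combining the parts gives 32-V.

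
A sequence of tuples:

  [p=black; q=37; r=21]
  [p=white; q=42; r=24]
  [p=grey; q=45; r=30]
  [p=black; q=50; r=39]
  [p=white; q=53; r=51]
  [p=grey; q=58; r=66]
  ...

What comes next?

P: black, white, grey, black, white, grey → black (repeats black → white → grey).
Q — alternating steps +5, +3, +5, +3, …: 37, 42, 45, 50, 53, 58 → 61.
R goes 21, 24, 30, 39, 51, 66 → 84 (differences are 3, 6, 9, … (increasing by 3 each time)).
Putting it together: [p=black; q=61; r=84].

[p=black; q=61; r=84]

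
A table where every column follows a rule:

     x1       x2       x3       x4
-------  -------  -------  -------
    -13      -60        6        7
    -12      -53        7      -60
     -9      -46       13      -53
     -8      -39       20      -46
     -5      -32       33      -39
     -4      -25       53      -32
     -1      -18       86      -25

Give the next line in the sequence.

Column x1 goes -13, -12, -9, -8, -5, -4, -1 → 0 (alternating steps +1, +3, +1, +3, …).
For the column x2, +7 each step: -60, -53, -46, -39, -32, -25, -18 → -11.
For the column x3, each term is the sum of the two before it: 6, 7, 13, 20, 33, 53, 86 → 139.
Column x4 — always the previous value of the column x2: 7, -60, -53, -46, -39, -32, -25 → -18.
So the next line is 0  -11  139  -18.

0  -11  139  -18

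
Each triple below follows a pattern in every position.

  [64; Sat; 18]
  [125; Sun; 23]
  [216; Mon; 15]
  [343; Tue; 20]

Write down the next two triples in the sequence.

For the first entry, perfect cubes: 4³, 5³, 6³, …: 64, 125, 216, 343 → 512 → 729.
Day: Sat, Sun, Mon, Tue → Wed → Thu (runs through the weekdays Mon→Sun).
For the third entry, alternating steps +5, −8, +5, −8, …: 18, 23, 15, 20 → 12 → 17.
So the next two triples are [512; Wed; 12] and [729; Thu; 17].

[512; Wed; 12], [729; Thu; 17]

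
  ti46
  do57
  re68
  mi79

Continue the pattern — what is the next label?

Note: runs through the solfège scale do→ti, so ti, do, re, mi → fa.
Second component: +11 each step; 46, 57, 68, 79 → 90.
Putting it together: fa90.

fa90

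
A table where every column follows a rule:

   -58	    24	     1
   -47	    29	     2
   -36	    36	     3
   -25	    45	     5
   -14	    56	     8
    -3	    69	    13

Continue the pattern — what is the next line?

8  84  21

First component goes -58, -47, -36, -25, -14, -3 → 8 (+11 each step).
Second component: 24, 29, 36, 45, 56, 69 → 84 (differences are 5, 7, 9, … (increasing by 2 each time)).
For the third component, each term is the sum of the two before it: 1, 2, 3, 5, 8, 13 → 21.
So the next line is 8  84  21.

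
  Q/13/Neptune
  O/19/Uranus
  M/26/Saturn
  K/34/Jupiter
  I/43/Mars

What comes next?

G/53/Earth

Letter: letters move back 2 places in the alphabet, so Q, O, M, K, I → G.
Second component: 13, 19, 26, 34, 43 → 53 (differences are 6, 7, 8, … (increasing by 1 each time)).
Planet: runs backward through the planets Mercury→Neptune; Neptune, Uranus, Saturn, Jupiter, Mars → Earth.
Putting it together: G/53/Earth.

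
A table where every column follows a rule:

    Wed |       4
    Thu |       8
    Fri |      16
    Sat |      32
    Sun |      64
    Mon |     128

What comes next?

Day: Wed, Thu, Fri, Sat, Sun, Mon → Tue (runs through the weekdays Mon→Sun).
Second component — ×2 each step: 4, 8, 16, 32, 64, 128 → 256.
Putting it together: Tue  256.

Tue  256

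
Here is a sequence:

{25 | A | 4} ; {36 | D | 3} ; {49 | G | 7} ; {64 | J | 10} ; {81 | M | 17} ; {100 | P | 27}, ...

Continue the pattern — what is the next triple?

First component: perfect squares: 5², 6², 7², …; 25, 36, 49, 64, 81, 100 → 121.
Letter: letters move forward 3 places in the alphabet; A, D, G, J, M, P → S.
Third component — each term is the sum of the two before it: 4, 3, 7, 10, 17, 27 → 44.
Combining the parts gives {121 | S | 44}.

{121 | S | 44}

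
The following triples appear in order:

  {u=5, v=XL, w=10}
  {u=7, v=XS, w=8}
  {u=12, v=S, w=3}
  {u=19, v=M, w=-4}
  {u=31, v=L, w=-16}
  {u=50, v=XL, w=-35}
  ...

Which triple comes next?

{u=81, v=XS, w=-66}

U goes 5, 7, 12, 19, 31, 50 → 81 (each term is the sum of the two before it).
For the v, repeats XL → XS → S → M → L: XL, XS, S, M, L, XL → XS.
W — together with the u always sums to 15: 10, 8, 3, -4, -16, -35 → -66.
Putting it together: {u=81, v=XS, w=-66}.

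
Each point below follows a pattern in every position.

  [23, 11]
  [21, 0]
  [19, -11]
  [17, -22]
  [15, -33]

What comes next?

[13, -44]

For the first value, −2 each step: 23, 21, 19, 17, 15 → 13.
Second value goes 11, 0, -11, -22, -33 → -44 (−11 each step).
So the next point is [13, -44].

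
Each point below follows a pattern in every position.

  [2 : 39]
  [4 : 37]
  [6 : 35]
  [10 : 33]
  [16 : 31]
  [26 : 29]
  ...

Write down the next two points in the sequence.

First value goes 2, 4, 6, 10, 16, 26 → 42 → 68 (each term is the sum of the two before it).
Second value: 39, 37, 35, 33, 31, 29 → 27 → 25 (−2 each step).
So the next two points are [42 : 27] and [68 : 25].

[42 : 27], [68 : 25]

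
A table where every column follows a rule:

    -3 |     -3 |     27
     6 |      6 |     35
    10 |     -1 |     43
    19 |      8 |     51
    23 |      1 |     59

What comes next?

32  10  67

First component: alternating steps +9, +4, +9, +4, …; -3, 6, 10, 19, 23 → 32.
Second component goes -3, 6, -1, 8, 1 → 10 (alternating steps +9, −7, +9, −7, …).
Third component: 27, 35, 43, 51, 59 → 67 (+8 each step).
Combining the parts gives 32  10  67.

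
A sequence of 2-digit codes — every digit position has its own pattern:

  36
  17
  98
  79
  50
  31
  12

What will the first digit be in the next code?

First digit — −2 each step, mod 10: 3, 1, 9, 7, 5, 3, 1 → 9.

9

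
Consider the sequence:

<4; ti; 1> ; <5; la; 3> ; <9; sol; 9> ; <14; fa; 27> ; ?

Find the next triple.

<23; mi; 81>

First entry — each term is the sum of the two before it: 4, 5, 9, 14 → 23.
Note: ti, la, sol, fa → mi (runs backward through the solfège scale do→ti).
Third entry: ×3 each step; 1, 3, 9, 27 → 81.
Combining the parts gives <23; mi; 81>.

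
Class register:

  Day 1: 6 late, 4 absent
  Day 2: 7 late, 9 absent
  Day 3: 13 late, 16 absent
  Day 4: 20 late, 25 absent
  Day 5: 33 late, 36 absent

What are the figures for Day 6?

53 late, 49 absent

For the late, each term is the sum of the two before it: 6, 7, 13, 20, 33 → 53.
Absent goes 4, 9, 16, 25, 36 → 49 (perfect squares: 2², 3², 4², …).
Combining the parts gives 53 late, 49 absent.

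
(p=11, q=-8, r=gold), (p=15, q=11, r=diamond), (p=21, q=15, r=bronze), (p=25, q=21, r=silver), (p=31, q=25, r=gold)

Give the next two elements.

(p=35, q=31, r=diamond), (p=41, q=35, r=bronze)

P: alternating steps +4, +6, +4, +6, …, so 11, 15, 21, 25, 31 → 35 → 41.
Q — always the previous value of the p: -8, 11, 15, 21, 25 → 31 → 35.
R: gold, diamond, bronze, silver, gold → diamond → bronze (repeats gold → diamond → bronze → silver).
So the next two elements are (p=35, q=31, r=diamond) and (p=41, q=35, r=bronze).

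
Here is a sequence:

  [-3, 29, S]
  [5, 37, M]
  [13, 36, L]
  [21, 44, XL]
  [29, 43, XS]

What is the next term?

First component: -3, 5, 13, 21, 29 → 37 (+8 each step).
Second component goes 29, 37, 36, 44, 43 → 51 (alternating steps +8, −1, +8, −1, …).
Size goes S, M, L, XL, XS → S (runs through clothing sizes XS→XL).
Putting it together: [37, 51, S].

[37, 51, S]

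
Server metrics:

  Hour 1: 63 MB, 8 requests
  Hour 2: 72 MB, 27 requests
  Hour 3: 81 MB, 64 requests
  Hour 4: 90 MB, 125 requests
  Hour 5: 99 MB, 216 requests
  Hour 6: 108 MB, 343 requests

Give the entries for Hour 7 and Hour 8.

117 MB, 512 requests; 126 MB, 729 requests

MB goes 63, 72, 81, 90, 99, 108 → 117 → 126 (+9 each step).
For the requests, perfect cubes: 2³, 3³, 4³, …: 8, 27, 64, 125, 216, 343 → 512 → 729.
So the next two lines are 117 MB, 512 requests and 126 MB, 729 requests.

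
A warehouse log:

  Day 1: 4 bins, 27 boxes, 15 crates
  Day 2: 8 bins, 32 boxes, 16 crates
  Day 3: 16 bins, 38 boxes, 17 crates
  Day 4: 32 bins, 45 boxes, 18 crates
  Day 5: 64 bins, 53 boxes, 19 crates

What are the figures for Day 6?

128 bins, 62 boxes, 20 crates

For the bins, ×2 each step: 4, 8, 16, 32, 64 → 128.
For the boxes, differences are 5, 6, 7, … (increasing by 1 each time): 27, 32, 38, 45, 53 → 62.
Crates goes 15, 16, 17, 18, 19 → 20 (+1 each step).
Putting it together: 128 bins, 62 boxes, 20 crates.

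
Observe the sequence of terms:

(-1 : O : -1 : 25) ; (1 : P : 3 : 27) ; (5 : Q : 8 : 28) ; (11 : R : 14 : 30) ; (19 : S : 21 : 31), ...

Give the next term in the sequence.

(29 : T : 29 : 33)

First component: differences are 2, 4, 6, … (increasing by 2 each time); -1, 1, 5, 11, 19 → 29.
Letter — letters move forward 1 place in the alphabet: O, P, Q, R, S → T.
Third component — differences are 4, 5, 6, … (increasing by 1 each time): -1, 3, 8, 14, 21 → 29.
Fourth component — alternating steps +2, +1, +2, +1, …: 25, 27, 28, 30, 31 → 33.
So the next term is (29 : T : 29 : 33).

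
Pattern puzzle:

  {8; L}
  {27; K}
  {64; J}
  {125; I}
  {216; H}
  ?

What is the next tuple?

{343; G}

For the first coordinate, perfect cubes: 2³, 3³, 4³, …: 8, 27, 64, 125, 216 → 343.
Letter goes L, K, J, I, H → G (letters move back 1 place in the alphabet).
Combining the parts gives {343; G}.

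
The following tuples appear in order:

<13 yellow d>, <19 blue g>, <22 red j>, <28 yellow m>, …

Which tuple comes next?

<31 blue p>

First slot: alternating steps +6, +3, +6, +3, …, so 13, 19, 22, 28 → 31.
Colour goes yellow, blue, red, yellow → blue (repeats yellow → blue → red).
Letter goes d, g, j, m → p (letters move forward 3 places in the alphabet).
So the next tuple is <31 blue p>.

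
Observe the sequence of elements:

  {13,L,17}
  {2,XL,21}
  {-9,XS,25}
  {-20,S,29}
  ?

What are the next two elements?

First component goes 13, 2, -9, -20 → -31 → -42 (−11 each step).
Size: L, XL, XS, S → M → L (runs through clothing sizes XS→XL).
Third component: +4 each step, so 17, 21, 25, 29 → 33 → 37.
So the next two elements are {-31,M,33} and {-42,L,37}.

{-31,M,33}, {-42,L,37}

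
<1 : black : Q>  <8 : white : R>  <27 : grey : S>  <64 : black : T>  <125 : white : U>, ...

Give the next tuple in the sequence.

First entry: 1, 8, 27, 64, 125 → 216 (perfect cubes: 1³, 2³, 3³, …).
Shade: repeats black → white → grey, so black, white, grey, black, white → grey.
Letter: Q, R, S, T, U → V (letters move forward 1 place in the alphabet).
Putting it together: <216 : grey : V>.

<216 : grey : V>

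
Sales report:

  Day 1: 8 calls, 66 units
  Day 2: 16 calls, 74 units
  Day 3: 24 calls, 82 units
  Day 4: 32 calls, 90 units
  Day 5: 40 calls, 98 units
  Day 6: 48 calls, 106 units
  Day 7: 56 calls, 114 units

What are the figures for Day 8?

Calls: +8 each step; 8, 16, 24, 32, 40, 48, 56 → 64.
Units: +8 each step, so 66, 74, 82, 90, 98, 106, 114 → 122.
So the next line is 64 calls, 122 units.

64 calls, 122 units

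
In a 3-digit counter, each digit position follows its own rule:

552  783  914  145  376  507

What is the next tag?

For the first digit, +2 each step, mod 10: 5, 7, 9, 1, 3, 5 → 7.
Second digit — +3 each step, mod 10: 5, 8, 1, 4, 7, 0 → 3.
Third digit: +1 each step, mod 10; 2, 3, 4, 5, 6, 7 → 8.
Putting it together: 738.

738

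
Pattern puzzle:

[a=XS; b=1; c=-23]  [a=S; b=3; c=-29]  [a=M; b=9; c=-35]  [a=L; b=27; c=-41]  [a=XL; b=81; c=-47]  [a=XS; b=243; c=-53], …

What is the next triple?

[a=S; b=729; c=-59]

For the a, repeats XS → S → M → L → XL: XS, S, M, L, XL, XS → S.
B: ×3 each step; 1, 3, 9, 27, 81, 243 → 729.
C: -23, -29, -35, -41, -47, -53 → -59 (−6 each step).
Combining the parts gives [a=S; b=729; c=-59].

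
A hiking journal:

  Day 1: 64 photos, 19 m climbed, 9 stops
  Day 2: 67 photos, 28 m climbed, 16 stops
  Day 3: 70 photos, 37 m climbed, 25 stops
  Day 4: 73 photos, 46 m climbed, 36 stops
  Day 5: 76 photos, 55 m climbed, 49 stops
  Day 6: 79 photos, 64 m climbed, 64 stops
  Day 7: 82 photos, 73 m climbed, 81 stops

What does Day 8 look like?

Photos — +3 each step: 64, 67, 70, 73, 76, 79, 82 → 85.
For the m climbed, +9 each step: 19, 28, 37, 46, 55, 64, 73 → 82.
Stops: perfect squares: 3², 4², 5², …, so 9, 16, 25, 36, 49, 64, 81 → 100.
So the next row is 85 photos, 82 m climbed, 100 stops.

85 photos, 82 m climbed, 100 stops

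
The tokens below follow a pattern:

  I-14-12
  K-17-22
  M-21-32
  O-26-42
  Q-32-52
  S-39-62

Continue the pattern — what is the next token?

U-47-72

Letter: I, K, M, O, Q, S → U (letters move forward 2 places in the alphabet).
Second component: differences are 3, 4, 5, … (increasing by 1 each time); 14, 17, 21, 26, 32, 39 → 47.
Third component: 12, 22, 32, 42, 52, 62 → 72 (+10 each step).
Putting it together: U-47-72.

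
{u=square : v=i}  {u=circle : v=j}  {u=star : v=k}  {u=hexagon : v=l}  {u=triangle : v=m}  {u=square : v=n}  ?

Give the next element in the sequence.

{u=circle : v=o}

U: square, circle, star, hexagon, triangle, square → circle (repeats square → circle → star → hexagon → triangle).
For the v, letters move forward 1 place in the alphabet: i, j, k, l, m, n → o.
Putting it together: {u=circle : v=o}.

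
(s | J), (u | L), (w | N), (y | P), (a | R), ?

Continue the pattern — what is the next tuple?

First letter: letters move forward 2 places in the alphabet, wrapping Z→A; s, u, w, y, a → c.
Second letter — letters move forward 2 places in the alphabet: J, L, N, P, R → T.
Combining the parts gives (c | T).

(c | T)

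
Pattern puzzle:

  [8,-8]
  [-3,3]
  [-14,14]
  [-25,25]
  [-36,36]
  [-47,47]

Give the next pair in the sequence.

First entry: 8, -3, -14, -25, -36, -47 → -58 (−11 each step).
Second entry goes -8, 3, 14, 25, 36, 47 → 58 (always the negative of the first entry).
So the next pair is [-58,58].

[-58,58]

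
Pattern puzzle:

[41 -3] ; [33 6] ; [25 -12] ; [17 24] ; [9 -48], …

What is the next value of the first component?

1

First component: 41, 33, 25, 17, 9 → 1 (−8 each step).
Second component: ×(-2) each step; -3, 6, -12, 24, -48 → 96.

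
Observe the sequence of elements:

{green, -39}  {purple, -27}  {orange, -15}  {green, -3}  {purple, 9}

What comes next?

Colour: repeats green → purple → orange; green, purple, orange, green, purple → orange.
Second slot: +12 each step; -39, -27, -15, -3, 9 → 21.
Putting it together: {orange, 21}.

{orange, 21}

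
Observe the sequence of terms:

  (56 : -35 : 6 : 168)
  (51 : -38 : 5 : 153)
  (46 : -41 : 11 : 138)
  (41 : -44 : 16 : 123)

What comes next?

(36 : -47 : 27 : 108)

First coordinate: −5 each step; 56, 51, 46, 41 → 36.
Second coordinate: −3 each step, so -35, -38, -41, -44 → -47.
Third coordinate goes 6, 5, 11, 16 → 27 (each term is the sum of the two before it).
Fourth coordinate: always 3 × the first coordinate, so 168, 153, 138, 123 → 108.
So the next term is (36 : -47 : 27 : 108).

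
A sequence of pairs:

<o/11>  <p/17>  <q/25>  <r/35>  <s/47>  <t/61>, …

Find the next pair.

<u/77>

For the letter, letters move forward 1 place in the alphabet: o, p, q, r, s, t → u.
Second entry goes 11, 17, 25, 35, 47, 61 → 77 (differences are 6, 8, 10, … (increasing by 2 each time)).
Putting it together: <u/77>.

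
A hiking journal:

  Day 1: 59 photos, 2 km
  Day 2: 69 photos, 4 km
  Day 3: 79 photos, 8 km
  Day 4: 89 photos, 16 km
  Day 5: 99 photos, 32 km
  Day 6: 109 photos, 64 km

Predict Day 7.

119 photos, 128 km

Photos goes 59, 69, 79, 89, 99, 109 → 119 (+10 each step).
Km — ×2 each step: 2, 4, 8, 16, 32, 64 → 128.
Putting it together: 119 photos, 128 km.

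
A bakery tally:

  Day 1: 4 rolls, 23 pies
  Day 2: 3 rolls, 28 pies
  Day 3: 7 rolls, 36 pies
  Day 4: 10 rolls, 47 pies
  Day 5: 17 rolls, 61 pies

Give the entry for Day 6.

27 rolls, 78 pies

Rolls: each term is the sum of the two before it; 4, 3, 7, 10, 17 → 27.
Pies: differences are 5, 8, 11, … (increasing by 3 each time); 23, 28, 36, 47, 61 → 78.
So the next record is 27 rolls, 78 pies.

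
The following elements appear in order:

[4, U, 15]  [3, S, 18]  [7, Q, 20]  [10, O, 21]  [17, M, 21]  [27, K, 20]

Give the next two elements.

[44, I, 18], [71, G, 15]

For the first slot, each term is the sum of the two before it: 4, 3, 7, 10, 17, 27 → 44 → 71.
Letter — letters move back 2 places in the alphabet: U, S, Q, O, M, K → I → G.
For the third slot, differences are 3, 2, 1, … (decreasing by 1 each time): 15, 18, 20, 21, 21, 20 → 18 → 15.
Putting the parts together: [44, I, 18] and then [71, G, 15].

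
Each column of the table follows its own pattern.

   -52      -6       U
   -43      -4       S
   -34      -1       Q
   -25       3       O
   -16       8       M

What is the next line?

-7  14  K

First component: -52, -43, -34, -25, -16 → -7 (+9 each step).
Second component: -6, -4, -1, 3, 8 → 14 (differences are 2, 3, 4, … (increasing by 1 each time)).
Letter: U, S, Q, O, M → K (letters move back 2 places in the alphabet).
So the next line is -7  14  K.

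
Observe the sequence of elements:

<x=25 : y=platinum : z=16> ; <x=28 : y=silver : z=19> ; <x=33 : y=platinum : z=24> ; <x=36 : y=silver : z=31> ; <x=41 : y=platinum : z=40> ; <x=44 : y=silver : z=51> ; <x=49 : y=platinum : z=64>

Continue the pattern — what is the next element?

<x=52 : y=silver : z=79>

X: alternating steps +3, +5, +3, +5, …, so 25, 28, 33, 36, 41, 44, 49 → 52.
Y — alternates platinum ↔ silver: platinum, silver, platinum, silver, platinum, silver, platinum → silver.
Z — differences are 3, 5, 7, … (increasing by 2 each time): 16, 19, 24, 31, 40, 51, 64 → 79.
Combining the parts gives <x=52 : y=silver : z=79>.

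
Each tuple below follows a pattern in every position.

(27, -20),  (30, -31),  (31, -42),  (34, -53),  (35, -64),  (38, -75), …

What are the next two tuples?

First part: alternating steps +3, +1, +3, +1, …, so 27, 30, 31, 34, 35, 38 → 39 → 42.
Second part: −11 each step, so -20, -31, -42, -53, -64, -75 → -86 → -97.
Putting the parts together: (39, -86) and then (42, -97).

(39, -86), (42, -97)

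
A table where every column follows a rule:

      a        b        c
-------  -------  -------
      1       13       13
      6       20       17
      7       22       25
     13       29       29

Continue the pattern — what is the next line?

20  31  37

For the column a, each term is the sum of the two before it: 1, 6, 7, 13 → 20.
Column b: 13, 20, 22, 29 → 31 (alternating steps +7, +2, +7, +2, …).
For the column c, alternating steps +4, +8, +4, +8, …: 13, 17, 25, 29 → 37.
Putting it together: 20  31  37.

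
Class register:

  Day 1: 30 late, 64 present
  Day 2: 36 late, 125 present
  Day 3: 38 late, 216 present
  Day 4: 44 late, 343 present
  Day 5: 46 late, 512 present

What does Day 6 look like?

Late goes 30, 36, 38, 44, 46 → 52 (alternating steps +6, +2, +6, +2, …).
Present: perfect cubes: 4³, 5³, 6³, …, so 64, 125, 216, 343, 512 → 729.
Putting it together: 52 late, 729 present.

52 late, 729 present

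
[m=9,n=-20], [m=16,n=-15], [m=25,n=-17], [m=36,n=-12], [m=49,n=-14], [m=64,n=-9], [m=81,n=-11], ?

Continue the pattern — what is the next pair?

M: perfect squares: 3², 4², 5², …; 9, 16, 25, 36, 49, 64, 81 → 100.
For the n, alternating steps +5, −2, +5, −2, …: -20, -15, -17, -12, -14, -9, -11 → -6.
Combining the parts gives [m=100,n=-6].

[m=100,n=-6]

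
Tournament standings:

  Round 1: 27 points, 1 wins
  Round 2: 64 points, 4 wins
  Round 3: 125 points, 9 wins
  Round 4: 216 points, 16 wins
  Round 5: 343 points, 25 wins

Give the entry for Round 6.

Points: perfect cubes: 3³, 4³, 5³, …; 27, 64, 125, 216, 343 → 512.
Wins: perfect squares: 1², 2², 3², …; 1, 4, 9, 16, 25 → 36.
So the next row is 512 points, 36 wins.

512 points, 36 wins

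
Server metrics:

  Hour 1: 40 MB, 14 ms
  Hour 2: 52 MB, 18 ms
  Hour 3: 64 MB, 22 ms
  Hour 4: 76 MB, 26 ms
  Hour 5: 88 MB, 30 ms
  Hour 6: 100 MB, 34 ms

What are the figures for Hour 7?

For the MB, +12 each step: 40, 52, 64, 76, 88, 100 → 112.
Ms: +4 each step; 14, 18, 22, 26, 30, 34 → 38.
Putting it together: 112 MB, 38 ms.

112 MB, 38 ms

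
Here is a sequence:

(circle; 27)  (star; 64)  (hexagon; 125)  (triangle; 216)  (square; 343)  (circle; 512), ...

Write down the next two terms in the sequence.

Shape: circle, star, hexagon, triangle, square, circle → star → hexagon (repeats circle → star → hexagon → triangle → square).
Second entry — perfect cubes: 3³, 4³, 5³, …: 27, 64, 125, 216, 343, 512 → 729 → 1000.
Putting the parts together: (star; 729) and then (hexagon; 1000).

(star; 729), (hexagon; 1000)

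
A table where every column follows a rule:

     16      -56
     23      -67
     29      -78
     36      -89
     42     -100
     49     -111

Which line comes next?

55  -122

First component: alternating steps +7, +6, +7, +6, …; 16, 23, 29, 36, 42, 49 → 55.
Second component: −11 each step, so -56, -67, -78, -89, -100, -111 → -122.
Putting it together: 55  -122.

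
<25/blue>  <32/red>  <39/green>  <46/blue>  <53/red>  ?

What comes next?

<60/green>

First component: 25, 32, 39, 46, 53 → 60 (+7 each step).
Colour: blue, red, green, blue, red → green (repeats blue → red → green).
Combining the parts gives <60/green>.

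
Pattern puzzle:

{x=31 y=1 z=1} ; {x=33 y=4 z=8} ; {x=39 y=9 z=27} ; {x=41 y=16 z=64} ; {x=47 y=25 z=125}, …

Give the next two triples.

{x=49 y=36 z=216}, {x=55 y=49 z=343}

X goes 31, 33, 39, 41, 47 → 49 → 55 (alternating steps +2, +6, +2, +6, …).
Y: perfect squares: 1², 2², 3², …; 1, 4, 9, 16, 25 → 36 → 49.
Z: 1, 8, 27, 64, 125 → 216 → 343 (perfect cubes: 1³, 2³, 3³, …).
So the next two triples are {x=49 y=36 z=216} and {x=55 y=49 z=343}.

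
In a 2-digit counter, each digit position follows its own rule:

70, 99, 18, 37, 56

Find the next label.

75

First digit: +2 each step, mod 10, so 7, 9, 1, 3, 5 → 7.
For the second digit, −1 each step, mod 10: 0, 9, 8, 7, 6 → 5.
Combining the parts gives 75.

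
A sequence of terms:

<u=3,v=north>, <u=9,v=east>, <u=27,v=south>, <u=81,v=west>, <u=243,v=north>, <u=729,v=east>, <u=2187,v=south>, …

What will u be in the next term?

6561

U: ×3 each step, so 3, 9, 27, 81, 243, 729, 2187 → 6561.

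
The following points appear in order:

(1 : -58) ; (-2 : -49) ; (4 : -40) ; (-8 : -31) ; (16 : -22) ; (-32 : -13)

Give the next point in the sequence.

First part — ×(-2) each step: 1, -2, 4, -8, 16, -32 → 64.
Second part: +9 each step, so -58, -49, -40, -31, -22, -13 → -4.
Combining the parts gives (64 : -4).

(64 : -4)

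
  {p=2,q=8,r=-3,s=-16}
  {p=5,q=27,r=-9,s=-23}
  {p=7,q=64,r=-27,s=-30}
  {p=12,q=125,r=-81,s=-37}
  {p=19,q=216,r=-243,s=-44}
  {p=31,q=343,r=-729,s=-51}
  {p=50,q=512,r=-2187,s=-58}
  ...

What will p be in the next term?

P: each term is the sum of the two before it; 2, 5, 7, 12, 19, 31, 50 → 81.

81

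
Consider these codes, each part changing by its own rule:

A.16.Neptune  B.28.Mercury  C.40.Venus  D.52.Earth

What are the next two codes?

Letter: letters move forward 1 place in the alphabet; A, B, C, D → E → F.
Second component — +12 each step: 16, 28, 40, 52 → 64 → 76.
Planet goes Neptune, Mercury, Venus, Earth → Mars → Jupiter (runs through the planets Mercury→Neptune).
So the next two codes are E.64.Mars and F.76.Jupiter.

E.64.Mars, F.76.Jupiter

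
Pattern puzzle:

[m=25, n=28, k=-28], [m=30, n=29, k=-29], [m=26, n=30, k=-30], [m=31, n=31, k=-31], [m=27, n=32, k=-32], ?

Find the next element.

M goes 25, 30, 26, 31, 27 → 32 (alternating steps +5, −4, +5, −4, …).
N: +1 each step, so 28, 29, 30, 31, 32 → 33.
For the k, always the negative of the n: -28, -29, -30, -31, -32 → -33.
Putting it together: [m=32, n=33, k=-33].

[m=32, n=33, k=-33]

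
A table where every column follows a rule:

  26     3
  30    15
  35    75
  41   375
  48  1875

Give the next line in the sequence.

For the first component, differences are 4, 5, 6, … (increasing by 1 each time): 26, 30, 35, 41, 48 → 56.
Second component: ×5 each step, so 3, 15, 75, 375, 1875 → 9375.
So the next line is 56  9375.

56  9375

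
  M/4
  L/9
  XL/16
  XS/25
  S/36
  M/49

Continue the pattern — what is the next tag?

For the size, repeats M → L → XL → XS → S: M, L, XL, XS, S, M → L.
Second component goes 4, 9, 16, 25, 36, 49 → 64 (perfect squares: 2², 3², 4², …).
Putting it together: L/64.

L/64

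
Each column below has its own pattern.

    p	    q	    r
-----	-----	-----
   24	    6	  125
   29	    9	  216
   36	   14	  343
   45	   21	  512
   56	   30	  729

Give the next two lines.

69  41  1000; 84  54  1331

Column p: 24, 29, 36, 45, 56 → 69 → 84 (differences are 5, 7, 9, … (increasing by 2 each time)).
Column q: 6, 9, 14, 21, 30 → 41 → 54 (differences are 3, 5, 7, … (increasing by 2 each time)).
Column r: perfect cubes: 5³, 6³, 7³, …, so 125, 216, 343, 512, 729 → 1000 → 1331.
Putting the parts together: 69  41  1000 and then 84  54  1331.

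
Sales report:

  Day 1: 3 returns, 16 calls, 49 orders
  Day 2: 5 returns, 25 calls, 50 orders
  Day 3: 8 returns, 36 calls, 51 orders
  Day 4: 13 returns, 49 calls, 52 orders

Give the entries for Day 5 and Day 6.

21 returns, 64 calls, 53 orders; 34 returns, 81 calls, 54 orders

Returns: each term is the sum of the two before it, so 3, 5, 8, 13 → 21 → 34.
Calls: perfect squares: 4², 5², 6², …; 16, 25, 36, 49 → 64 → 81.
Orders: +1 each step; 49, 50, 51, 52 → 53 → 54.
So the next two rows are 21 returns, 64 calls, 53 orders and 34 returns, 81 calls, 54 orders.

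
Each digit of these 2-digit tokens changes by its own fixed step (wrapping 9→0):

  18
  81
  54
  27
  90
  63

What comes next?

First digit: 1, 8, 5, 2, 9, 6 → 3 (−3 each step, mod 10).
Second digit: +3 each step, mod 10; 8, 1, 4, 7, 0, 3 → 6.
Putting it together: 36.

36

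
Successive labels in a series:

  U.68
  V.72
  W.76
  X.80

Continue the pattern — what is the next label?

Y.84

Letter: letters move forward 1 place in the alphabet, so U, V, W, X → Y.
Second component goes 68, 72, 76, 80 → 84 (+4 each step).
Combining the parts gives Y.84.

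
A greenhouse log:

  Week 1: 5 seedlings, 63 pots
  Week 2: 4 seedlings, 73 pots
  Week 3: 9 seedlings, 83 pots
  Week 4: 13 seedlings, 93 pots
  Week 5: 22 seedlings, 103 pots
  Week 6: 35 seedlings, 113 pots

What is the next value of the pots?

Pots: 63, 73, 83, 93, 103, 113 → 123 (+10 each step).

123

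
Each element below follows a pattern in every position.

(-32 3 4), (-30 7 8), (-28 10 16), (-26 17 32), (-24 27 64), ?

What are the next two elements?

(-22 44 128), (-20 71 256)

First value: +2 each step, so -32, -30, -28, -26, -24 → -22 → -20.
Second value: 3, 7, 10, 17, 27 → 44 → 71 (each term is the sum of the two before it).
Third value goes 4, 8, 16, 32, 64 → 128 → 256 (×2 each step).
Putting the parts together: (-22 44 128) and then (-20 71 256).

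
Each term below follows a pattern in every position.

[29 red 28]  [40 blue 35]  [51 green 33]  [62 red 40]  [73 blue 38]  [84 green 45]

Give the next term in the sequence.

[95 red 43]

First value: 29, 40, 51, 62, 73, 84 → 95 (+11 each step).
Colour goes red, blue, green, red, blue, green → red (repeats red → blue → green).
Third value: 28, 35, 33, 40, 38, 45 → 43 (alternating steps +7, −2, +7, −2, …).
Putting it together: [95 red 43].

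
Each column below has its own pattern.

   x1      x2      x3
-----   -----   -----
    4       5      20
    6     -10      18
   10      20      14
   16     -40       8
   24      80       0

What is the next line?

34  -160  -10

Column x1 — differences are 2, 4, 6, … (increasing by 2 each time): 4, 6, 10, 16, 24 → 34.
For the column x2, ×(-2) each step: 5, -10, 20, -40, 80 → -160.
For the column x3, together with the column x1 always sums to 24: 20, 18, 14, 8, 0 → -10.
Putting it together: 34  -160  -10.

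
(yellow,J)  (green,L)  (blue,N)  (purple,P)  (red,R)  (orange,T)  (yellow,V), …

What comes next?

(green,X)

Colour: repeats yellow → green → blue → purple → red → orange; yellow, green, blue, purple, red, orange, yellow → green.
Letter: letters move forward 2 places in the alphabet; J, L, N, P, R, T, V → X.
So the next point is (green,X).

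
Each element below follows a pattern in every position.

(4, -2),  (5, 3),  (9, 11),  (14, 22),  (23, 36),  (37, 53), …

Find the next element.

(60, 73)

First slot goes 4, 5, 9, 14, 23, 37 → 60 (each term is the sum of the two before it).
Second slot goes -2, 3, 11, 22, 36, 53 → 73 (differences are 5, 8, 11, … (increasing by 3 each time)).
Putting it together: (60, 73).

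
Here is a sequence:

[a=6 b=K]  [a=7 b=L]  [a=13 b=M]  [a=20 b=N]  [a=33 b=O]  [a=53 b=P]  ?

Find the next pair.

[a=86 b=Q]

A: 6, 7, 13, 20, 33, 53 → 86 (each term is the sum of the two before it).
B: letters move forward 1 place in the alphabet; K, L, M, N, O, P → Q.
Combining the parts gives [a=86 b=Q].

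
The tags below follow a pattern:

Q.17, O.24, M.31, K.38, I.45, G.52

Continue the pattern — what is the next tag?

Letter: Q, O, M, K, I, G → E (letters move back 2 places in the alphabet).
For the second component, +7 each step: 17, 24, 31, 38, 45, 52 → 59.
Putting it together: E.59.

E.59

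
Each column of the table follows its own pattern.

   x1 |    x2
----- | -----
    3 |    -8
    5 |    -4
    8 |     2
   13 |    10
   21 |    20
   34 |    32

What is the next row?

Column x1: each term is the sum of the two before it; 3, 5, 8, 13, 21, 34 → 55.
Column x2 — differences are 4, 6, 8, … (increasing by 2 each time): -8, -4, 2, 10, 20, 32 → 46.
So the next row is 55  46.

55  46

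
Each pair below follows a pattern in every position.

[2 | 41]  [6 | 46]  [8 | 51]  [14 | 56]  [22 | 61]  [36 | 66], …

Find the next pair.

[58 | 71]

First part — each term is the sum of the two before it: 2, 6, 8, 14, 22, 36 → 58.
Second part: 41, 46, 51, 56, 61, 66 → 71 (+5 each step).
Combining the parts gives [58 | 71].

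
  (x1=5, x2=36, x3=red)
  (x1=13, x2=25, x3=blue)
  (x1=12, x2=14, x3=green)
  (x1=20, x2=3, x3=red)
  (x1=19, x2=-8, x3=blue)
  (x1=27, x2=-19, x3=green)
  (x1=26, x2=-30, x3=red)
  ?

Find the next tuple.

X1: alternating steps +8, −1, +8, −1, …; 5, 13, 12, 20, 19, 27, 26 → 34.
X2: −11 each step, so 36, 25, 14, 3, -8, -19, -30 → -41.
X3 goes red, blue, green, red, blue, green, red → blue (repeats red → blue → green).
Combining the parts gives (x1=34, x2=-41, x3=blue).

(x1=34, x2=-41, x3=blue)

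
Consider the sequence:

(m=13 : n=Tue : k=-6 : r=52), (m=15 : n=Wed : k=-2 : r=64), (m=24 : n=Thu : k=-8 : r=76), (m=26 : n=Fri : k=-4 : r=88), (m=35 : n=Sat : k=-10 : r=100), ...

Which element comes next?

(m=37 : n=Sun : k=-6 : r=112)

For the m, alternating steps +2, +9, +2, +9, …: 13, 15, 24, 26, 35 → 37.
N — runs through the weekdays Mon→Sun: Tue, Wed, Thu, Fri, Sat → Sun.
K: alternating steps +4, −6, +4, −6, …, so -6, -2, -8, -4, -10 → -6.
R goes 52, 64, 76, 88, 100 → 112 (+12 each step).
Combining the parts gives (m=37 : n=Sun : k=-6 : r=112).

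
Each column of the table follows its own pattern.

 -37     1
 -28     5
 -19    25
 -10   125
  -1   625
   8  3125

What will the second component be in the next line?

Second component: ×5 each step, so 1, 5, 25, 125, 625, 3125 → 15625.

15625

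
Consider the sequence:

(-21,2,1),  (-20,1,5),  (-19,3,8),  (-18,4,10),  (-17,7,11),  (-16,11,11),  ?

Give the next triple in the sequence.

First entry goes -21, -20, -19, -18, -17, -16 → -15 (+1 each step).
Second entry: each term is the sum of the two before it; 2, 1, 3, 4, 7, 11 → 18.
Third entry: differences are 4, 3, 2, … (decreasing by 1 each time); 1, 5, 8, 10, 11, 11 → 10.
Putting it together: (-15,18,10).

(-15,18,10)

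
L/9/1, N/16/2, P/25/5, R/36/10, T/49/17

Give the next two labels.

Letter: L, N, P, R, T → V → X (letters move forward 2 places in the alphabet).
Second component: perfect squares: 3², 4², 5², …; 9, 16, 25, 36, 49 → 64 → 81.
Third component — differences are 1, 3, 5, … (increasing by 2 each time): 1, 2, 5, 10, 17 → 26 → 37.
Putting the parts together: V/64/26 and then X/81/37.

V/64/26, X/81/37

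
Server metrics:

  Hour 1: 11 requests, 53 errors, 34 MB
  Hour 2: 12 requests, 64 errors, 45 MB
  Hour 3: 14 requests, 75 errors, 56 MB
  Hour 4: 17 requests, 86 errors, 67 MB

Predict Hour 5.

Requests — differences are 1, 2, 3, … (increasing by 1 each time): 11, 12, 14, 17 → 21.
Errors goes 53, 64, 75, 86 → 97 (+11 each step).
MB goes 34, 45, 56, 67 → 78 (+11 each step).
Putting it together: 21 requests, 97 errors, 78 MB.

21 requests, 97 errors, 78 MB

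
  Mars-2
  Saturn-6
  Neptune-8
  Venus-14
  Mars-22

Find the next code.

For the planet, repeats Mars → Saturn → Neptune → Venus: Mars, Saturn, Neptune, Venus, Mars → Saturn.
Second component: each term is the sum of the two before it; 2, 6, 8, 14, 22 → 36.
Putting it together: Saturn-36.

Saturn-36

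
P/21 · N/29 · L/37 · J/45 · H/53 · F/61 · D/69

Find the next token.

B/77

Letter: letters move back 2 places in the alphabet; P, N, L, J, H, F, D → B.
Second component — +8 each step: 21, 29, 37, 45, 53, 61, 69 → 77.
So the next token is B/77.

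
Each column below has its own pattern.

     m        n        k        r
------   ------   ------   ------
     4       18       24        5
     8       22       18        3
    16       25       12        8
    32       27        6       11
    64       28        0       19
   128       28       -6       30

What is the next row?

256  27  -12  49

For the column m, ×2 each step: 4, 8, 16, 32, 64, 128 → 256.
Column n: differences are 4, 3, 2, … (decreasing by 1 each time), so 18, 22, 25, 27, 28, 28 → 27.
Column k — −6 each step: 24, 18, 12, 6, 0, -6 → -12.
Column r goes 5, 3, 8, 11, 19, 30 → 49 (each term is the sum of the two before it).
So the next row is 256  27  -12  49.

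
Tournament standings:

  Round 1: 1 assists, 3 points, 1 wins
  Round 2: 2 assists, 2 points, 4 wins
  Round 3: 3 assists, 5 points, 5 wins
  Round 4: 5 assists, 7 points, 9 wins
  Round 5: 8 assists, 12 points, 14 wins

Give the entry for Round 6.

13 assists, 19 points, 23 wins

Assists: each term is the sum of the two before it; 1, 2, 3, 5, 8 → 13.
For the points, each term is the sum of the two before it: 3, 2, 5, 7, 12 → 19.
Wins: each term is the sum of the two before it; 1, 4, 5, 9, 14 → 23.
Putting it together: 13 assists, 19 points, 23 wins.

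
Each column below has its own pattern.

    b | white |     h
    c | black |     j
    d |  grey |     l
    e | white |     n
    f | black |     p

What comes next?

g  grey  r

First letter: b, c, d, e, f → g (letters move forward 1 place in the alphabet).
Shade: repeats white → black → grey; white, black, grey, white, black → grey.
Second letter goes h, j, l, n, p → r (letters move forward 2 places in the alphabet).
Putting it together: g  grey  r.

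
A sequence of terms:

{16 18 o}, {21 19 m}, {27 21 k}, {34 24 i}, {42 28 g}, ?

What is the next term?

{51 33 e}

First slot goes 16, 21, 27, 34, 42 → 51 (differences are 5, 6, 7, … (increasing by 1 each time)).
Second slot: differences are 1, 2, 3, … (increasing by 1 each time); 18, 19, 21, 24, 28 → 33.
Letter: letters move back 2 places in the alphabet; o, m, k, i, g → e.
Combining the parts gives {51 33 e}.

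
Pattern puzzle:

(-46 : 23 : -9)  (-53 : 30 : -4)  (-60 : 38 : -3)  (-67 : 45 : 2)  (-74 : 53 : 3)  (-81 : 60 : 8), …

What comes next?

(-88 : 68 : 9)

First value: −7 each step; -46, -53, -60, -67, -74, -81 → -88.
Second value: alternating steps +7, +8, +7, +8, …, so 23, 30, 38, 45, 53, 60 → 68.
Third value — alternating steps +5, +1, +5, +1, …: -9, -4, -3, 2, 3, 8 → 9.
So the next element is (-88 : 68 : 9).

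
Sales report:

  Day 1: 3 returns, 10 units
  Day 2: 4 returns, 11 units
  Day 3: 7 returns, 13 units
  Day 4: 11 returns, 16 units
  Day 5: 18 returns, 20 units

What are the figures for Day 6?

29 returns, 25 units

Returns: 3, 4, 7, 11, 18 → 29 (each term is the sum of the two before it).
Units goes 10, 11, 13, 16, 20 → 25 (differences are 1, 2, 3, … (increasing by 1 each time)).
So the next row is 29 returns, 25 units.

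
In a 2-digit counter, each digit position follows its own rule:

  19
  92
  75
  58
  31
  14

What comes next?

97

First digit goes 1, 9, 7, 5, 3, 1 → 9 (−2 each step, mod 10).
Second digit: +3 each step, mod 10; 9, 2, 5, 8, 1, 4 → 7.
So the next code is 97.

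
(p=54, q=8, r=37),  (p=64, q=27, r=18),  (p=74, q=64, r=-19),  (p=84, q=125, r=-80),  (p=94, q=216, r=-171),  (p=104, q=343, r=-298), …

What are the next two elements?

For the p, +10 each step: 54, 64, 74, 84, 94, 104 → 114 → 124.
Q — perfect cubes: 2³, 3³, 4³, …: 8, 27, 64, 125, 216, 343 → 512 → 729.
For the r, together with the q always sums to 45: 37, 18, -19, -80, -171, -298 → -467 → -684.
Putting the parts together: (p=114, q=512, r=-467) and then (p=124, q=729, r=-684).

(p=114, q=512, r=-467), (p=124, q=729, r=-684)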